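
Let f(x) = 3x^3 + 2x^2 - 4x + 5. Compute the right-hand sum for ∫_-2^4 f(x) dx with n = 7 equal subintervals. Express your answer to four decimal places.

334.6531

Δx = (4 − (-2))/7 = 6/7.
Right endpoints: -8/7, -2/7, 4/7, 10/7, 16/7, 22/7, 4.
f(-8/7) = 2643/343, f(-2/7) = 2139/343, f(4/7) = 1347/343, f(10/7) = 4155/343, f(16/7) = 14451/343, f(22/7) = 36123/343, f(4) = 213.
Sum = Δx · [f(-8/7) + f(-2/7) + f(4/7) + ...].
Sum ≈ 334.6531.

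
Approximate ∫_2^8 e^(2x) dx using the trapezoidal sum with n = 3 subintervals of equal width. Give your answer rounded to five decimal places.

Δx = (8 − 2)/3 = 2.
f(2) ≈ 54.59815, f(4) ≈ 2980.95799, f(6) ≈ 162754.79142, f(8) ≈ 8886110.52051.
T_3 = (Δx/2)·[f(x_0) + 2f(x_1) + 2f(x_2) + f(x_3)].
Sum ≈ 9217636.61747.

9217636.61747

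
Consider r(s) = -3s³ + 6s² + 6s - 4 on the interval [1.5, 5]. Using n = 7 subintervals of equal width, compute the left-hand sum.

Δs = (5 − 1.5)/7 = 0.5.
Left endpoints: 1.5, 2, 2.5, 3, 3.5, 4, 4.5.
r(1.5) = 8.375, r(2) = 8, r(2.5) = 1.625, r(3) = -13, r(3.5) = -38.125, r(4) = -76, r(4.5) = -128.875.
Sum = Δs · [r(1.5) + r(2) + r(2.5) + ...].
Sum = -119.

-119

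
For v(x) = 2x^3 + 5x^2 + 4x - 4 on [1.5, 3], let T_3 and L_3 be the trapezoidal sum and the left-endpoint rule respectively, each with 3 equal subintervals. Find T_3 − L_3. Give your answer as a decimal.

T_3 = 86.
L_3 = 64.25.
T_3 − L_3 = 21.75.

21.75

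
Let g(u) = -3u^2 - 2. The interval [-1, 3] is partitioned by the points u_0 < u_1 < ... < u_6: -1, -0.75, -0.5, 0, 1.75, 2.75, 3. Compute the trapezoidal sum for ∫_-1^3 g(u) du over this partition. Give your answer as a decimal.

-39.265625

Subinterval widths: 0.25, 0.25, 0.5, 1.75, 1, 0.25.
g(-1) = -5, g(-0.75) = -3.6875, g(-0.5) = -2.75, g(0) = -2, g(1.75) = -11.1875, g(2.75) = -24.6875, g(3) = -29.
On each subinterval the trapezoid contributes (Δu_i/2)·[g(u_{i-1}) + g(u_i)].
Sum = -39.265625.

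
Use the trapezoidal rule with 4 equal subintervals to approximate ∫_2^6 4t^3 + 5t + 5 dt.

1412

Δt = (6 − 2)/4 = 1.
f(2) = 47, f(3) = 128, f(4) = 281, f(5) = 530, f(6) = 899.
T_4 = (Δt/2)·[f(t_0) + 2f(t_1) + 2f(t_2) + 2f(t_3) + f(t_4)].
Sum = 1412.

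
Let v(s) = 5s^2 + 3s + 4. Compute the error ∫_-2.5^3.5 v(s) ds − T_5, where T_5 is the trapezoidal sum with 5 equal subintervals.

Exact integral: ∫_-2.5^3.5 v(s) ds = 130.5.
T_5 = 137.7.
Error = 130.5 − 137.7 = -7.2.

-7.2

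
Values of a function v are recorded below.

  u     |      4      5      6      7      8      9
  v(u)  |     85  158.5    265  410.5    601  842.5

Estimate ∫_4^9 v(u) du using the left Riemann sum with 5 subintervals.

1520

Δu = 1.
Sum = 1·[85 + 158.5 + 265 + 410.5 + 601] = 1520.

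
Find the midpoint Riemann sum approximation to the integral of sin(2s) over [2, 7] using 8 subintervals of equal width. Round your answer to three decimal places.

Δs = (7 − 2)/8 = 0.625.
Midpoints: 2.3125, 2.9375, 3.5625, 4.1875, 4.8125, 5.4375, 6.0625, 6.6875.
f(2.3125) ≈ -0.996, f(2.9375) ≈ -0.397, f(3.5625) ≈ 0.746, f(4.1875) ≈ 0.867, f(4.8125) ≈ -0.199, f(5.4375) ≈ -0.993, f(6.0625) ≈ -0.427, f(6.6875) ≈ 0.723.
Sum = Δs · [f(2.3125) + f(2.9375) + f(3.5625) + ...].
Sum ≈ -0.422.

-0.422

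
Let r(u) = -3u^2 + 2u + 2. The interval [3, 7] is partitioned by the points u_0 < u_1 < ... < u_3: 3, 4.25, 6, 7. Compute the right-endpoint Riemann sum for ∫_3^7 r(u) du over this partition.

Subinterval widths: 1.25, 1.75, 1.
Right endpoints: 4.25, 6, 7.
r(4.25) = -43.6875, r(6) = -94, r(7) = -131.
Sum = Σ Δu_i · r(u_i).
Sum = -350.109375.

-350.109375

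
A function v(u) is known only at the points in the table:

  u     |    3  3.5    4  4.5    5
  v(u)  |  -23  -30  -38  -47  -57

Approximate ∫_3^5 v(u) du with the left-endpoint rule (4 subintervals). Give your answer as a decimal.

Δu = 0.5.
Sum = 0.5·[(-23) + (-30) + (-38) + (-47)] = -69.

-69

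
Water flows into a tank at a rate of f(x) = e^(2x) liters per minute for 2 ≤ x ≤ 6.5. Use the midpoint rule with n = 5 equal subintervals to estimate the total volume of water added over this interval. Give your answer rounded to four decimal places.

Δx = (6.5 − 2)/5 = 0.9.
Midpoints: 2.45, 3.35, 4.25, 5.15, 6.05.
f(2.45) ≈ 134.2898, f(3.35) ≈ 812.4058, f(4.25) ≈ 4914.7688, f(5.15) ≈ 29732.6189, f(6.05) ≈ 179871.8623.
Sum = Δx · [f(2.45) + f(3.35) + f(4.25) + f(5.15) + f(6.05)].
Sum ≈ 193919.3510.

193919.3510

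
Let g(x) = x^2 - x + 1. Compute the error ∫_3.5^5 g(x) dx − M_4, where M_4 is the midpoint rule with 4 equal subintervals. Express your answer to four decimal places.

0.0176

Exact integral: ∫_3.5^5 g(x) dx = 22.5.
M_4 ≈ 22.482422.
Error ≈ 22.5 − 22.482422 ≈ 0.0176.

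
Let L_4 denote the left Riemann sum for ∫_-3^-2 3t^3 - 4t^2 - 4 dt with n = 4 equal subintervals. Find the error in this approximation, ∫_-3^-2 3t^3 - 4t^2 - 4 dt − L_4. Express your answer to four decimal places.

Exact integral: ∫_-3^-2 f(t) dt ≈ -78.083333.
L_4 = -87.984375.
Error ≈ -78.083333 − (-87.984375) ≈ 9.9010.

9.9010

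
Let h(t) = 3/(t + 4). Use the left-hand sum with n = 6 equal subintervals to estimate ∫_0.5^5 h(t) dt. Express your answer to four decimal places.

Δt = (5 − 0.5)/6 = 0.75.
Left endpoints: 0.5, 1.25, 2, 2.75, 3.5, 4.25.
h(0.5) = 2/3, h(1.25) = 4/7, h(2) = 0.5, h(2.75) = 4/9, h(3.5) = 0.4, h(4.25) = 4/11.
Sum = Δt · [h(0.5) + h(1.25) + h(2) + ...].
Sum ≈ 2.2096.

2.2096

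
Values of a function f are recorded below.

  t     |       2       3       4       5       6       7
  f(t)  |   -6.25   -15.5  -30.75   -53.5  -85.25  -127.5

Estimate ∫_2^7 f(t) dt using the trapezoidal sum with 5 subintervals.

Δt = 1.
T_5 = (1/2)·[(-6.25) + 2·(-15.5) + 2·(-30.75) + 2·(-53.5) + 2·(-85.25) + (-127.5)] = -251.875.

-251.875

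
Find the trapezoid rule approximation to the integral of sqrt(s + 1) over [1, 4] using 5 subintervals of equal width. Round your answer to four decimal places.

Δs = (4 − 1)/5 = 0.6.
f(1) ≈ 1.4142, f(1.6) ≈ 1.6125, f(2.2) ≈ 1.7889, f(2.8) ≈ 1.9494, f(3.4) ≈ 2.0976, f(4) ≈ 2.2361.
T_5 = (Δs/2)·[f(s_0) + 2f(s_1) + ... + 2f(s_{4}) + f(s_5)].
Sum ≈ 5.5641.

5.5641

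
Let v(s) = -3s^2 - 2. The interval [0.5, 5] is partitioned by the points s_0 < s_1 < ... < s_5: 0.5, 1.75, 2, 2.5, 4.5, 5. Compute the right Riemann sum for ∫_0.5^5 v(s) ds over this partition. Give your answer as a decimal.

Subinterval widths: 1.25, 0.25, 0.5, 2, 0.5.
Right endpoints: 1.75, 2, 2.5, 4.5, 5.
v(1.75) = -11.1875, v(2) = -14, v(2.5) = -20.75, v(4.5) = -62.75, v(5) = -77.
Sum = Σ Δs_i · v(s_i).
Sum = -191.859375.

-191.859375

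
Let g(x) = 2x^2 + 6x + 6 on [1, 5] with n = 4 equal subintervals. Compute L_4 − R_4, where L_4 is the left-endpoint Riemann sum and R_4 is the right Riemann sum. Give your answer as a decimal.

L_4 = 144.
R_4 = 216.
L_4 − R_4 = -72.

-72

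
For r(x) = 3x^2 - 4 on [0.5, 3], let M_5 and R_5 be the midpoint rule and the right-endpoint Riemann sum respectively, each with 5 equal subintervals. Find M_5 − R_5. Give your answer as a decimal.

-7.03125

M_5 = 16.71875.
R_5 = 23.75.
M_5 − R_5 = -7.03125.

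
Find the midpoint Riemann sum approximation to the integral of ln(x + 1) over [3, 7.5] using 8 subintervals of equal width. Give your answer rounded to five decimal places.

Δx = (7.5 − 3)/8 = 0.5625.
Midpoints: 3.28125, 3.84375, 4.40625, 4.96875, 5.53125, 6.09375, 6.65625, 7.21875.
f(3.28125) ≈ 1.45425, f(3.84375) ≈ 1.57769, f(4.40625) ≈ 1.68756, f(4.96875) ≈ 1.78654, f(5.53125) ≈ 1.87660, f(6.09375) ≈ 1.95921, f(6.65625) ≈ 2.03552, f(7.21875) ≈ 2.10642.
Sum = Δx · [f(3.28125) + f(3.84375) + f(4.40625) + ...].
Sum ≈ 8.14713.

8.14713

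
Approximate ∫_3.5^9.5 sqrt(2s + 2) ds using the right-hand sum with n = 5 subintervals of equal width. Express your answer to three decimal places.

Δs = (9.5 − 3.5)/5 = 1.2.
Right endpoints: 4.7, 5.9, 7.1, 8.3, 9.5.
f(4.7) ≈ 3.376, f(5.9) ≈ 3.715, f(7.1) ≈ 4.025, f(8.3) ≈ 4.313, f(9.5) ≈ 4.583.
Sum = Δs · [f(4.7) + f(5.9) + f(7.1) + f(8.3) + f(9.5)].
Sum ≈ 24.014.

24.014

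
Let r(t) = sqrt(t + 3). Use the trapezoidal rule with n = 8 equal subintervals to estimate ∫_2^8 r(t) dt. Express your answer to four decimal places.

16.8649

Δt = (8 − 2)/8 = 0.75.
r(2) ≈ 2.2361, r(2.75) ≈ 2.3979, r(3.5) ≈ 2.5495, r(4.25) ≈ 2.6926, r(5) ≈ 2.8284, r(5.75) ≈ 2.9580, r(6.5) ≈ 3.0822, r(7.25) ≈ 3.2016, r(8) ≈ 3.3166.
T_8 = (Δt/2)·[r(t_0) + 2r(t_1) + ... + 2r(t_{7}) + r(t_8)].
Sum ≈ 16.8649.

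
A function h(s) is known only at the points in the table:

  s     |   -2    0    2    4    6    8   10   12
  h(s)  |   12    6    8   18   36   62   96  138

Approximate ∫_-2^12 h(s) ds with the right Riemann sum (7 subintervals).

Δs = 2.
Sum = 2·[6 + 8 + 18 + 36 + 62 + 96 + 138] = 728.

728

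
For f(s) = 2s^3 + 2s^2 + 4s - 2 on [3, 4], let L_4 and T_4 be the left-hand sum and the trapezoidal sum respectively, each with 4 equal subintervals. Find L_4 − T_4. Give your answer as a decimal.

L_4 = 112.90625.
T_4 = 124.40625.
L_4 − T_4 = -11.5.

-11.5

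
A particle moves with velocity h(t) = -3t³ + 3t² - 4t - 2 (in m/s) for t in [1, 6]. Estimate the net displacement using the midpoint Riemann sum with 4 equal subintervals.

-817.6953125

Δt = (6 − 1)/4 = 1.25.
Midpoints: 1.625, 2.875, 4.125, 5.375.
h(1.625) = -6887/512, h(2.875) = -30717/512, h(4.125) = -91147/512, h(5.375) = -206177/512.
Sum = Δt · [h(1.625) + h(2.875) + h(4.125) + h(5.375)].
Sum = -817.6953125.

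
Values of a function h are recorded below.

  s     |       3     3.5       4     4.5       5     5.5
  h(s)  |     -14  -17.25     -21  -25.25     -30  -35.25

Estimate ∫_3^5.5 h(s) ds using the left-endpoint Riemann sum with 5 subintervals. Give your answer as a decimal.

-53.75

Δs = 0.5.
Sum = 0.5·[(-14) + (-17.25) + (-21) + (-25.25) + (-30)] = -53.75.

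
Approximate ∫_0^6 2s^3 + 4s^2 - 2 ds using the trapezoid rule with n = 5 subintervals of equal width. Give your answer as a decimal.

Δs = (6 − 0)/5 = 1.2.
f(0) = -2, f(1.2) = 7.216, f(2.4) = 48.688, f(3.6) = 143.152, f(4.8) = 311.344, f(6) = 574.
T_5 = (Δs/2)·[f(s_0) + 2f(s_1) + ... + 2f(s_{4}) + f(s_5)].
Sum = 955.68.

955.68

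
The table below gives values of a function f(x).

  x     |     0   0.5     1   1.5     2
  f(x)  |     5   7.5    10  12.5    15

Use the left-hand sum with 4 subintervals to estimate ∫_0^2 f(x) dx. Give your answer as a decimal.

Δx = 0.5.
Sum = 0.5·[5 + 7.5 + 10 + 12.5] = 17.5.

17.5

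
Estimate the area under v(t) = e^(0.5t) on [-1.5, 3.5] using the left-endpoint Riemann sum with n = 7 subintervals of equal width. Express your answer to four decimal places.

Δt = (3.5 − (-1.5))/7 = 5/7.
Left endpoints: -1.5, -11/14, -1/14, 9/14, 19/14, 29/14, 39/14.
v(-1.5) ≈ 0.4724, v(-11/14) ≈ 0.6751, v(-1/14) ≈ 0.9649, v(9/14) ≈ 1.3791, v(19/14) ≈ 1.9711, v(29/14) ≈ 2.8171, v(39/14) ≈ 4.0263.
Sum = Δt · [v(-1.5) + v(-11/14) + v(-1/14) + ...].
Sum ≈ 8.7900.

8.7900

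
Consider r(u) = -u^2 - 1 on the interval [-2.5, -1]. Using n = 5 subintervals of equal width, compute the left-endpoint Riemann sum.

-7.185

Δu = (-1 − (-2.5))/5 = 0.3.
Left endpoints: -2.5, -2.2, -1.9, -1.6, -1.3.
r(-2.5) = -7.25, r(-2.2) = -5.84, r(-1.9) = -4.61, r(-1.6) = -3.56, r(-1.3) = -2.69.
Sum = Δu · [r(-2.5) + r(-2.2) + r(-1.9) + r(-1.6) + r(-1.3)].
Sum = -7.185.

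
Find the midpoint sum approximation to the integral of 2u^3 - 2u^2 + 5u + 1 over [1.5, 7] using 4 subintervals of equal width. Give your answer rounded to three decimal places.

Δu = (7 − 1.5)/4 = 1.375.
Midpoints: 2.1875, 3.5625, 4.9375, 6.3125.
f(2.1875) = 47723/2048, f(3.5625) = 171737/2048, f(4.9375) = 445791/2048, f(6.3125) = 933773/2048.
Sum = Δu · [f(2.1875) + f(3.5625) + f(4.9375) + f(6.3125)].
Sum ≈ 1073.563.

1073.563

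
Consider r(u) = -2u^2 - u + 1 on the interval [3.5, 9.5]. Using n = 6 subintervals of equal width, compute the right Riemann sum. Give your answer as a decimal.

-659

Δu = (9.5 − 3.5)/6 = 1.
Right endpoints: 4.5, 5.5, 6.5, 7.5, 8.5, 9.5.
r(4.5) = -44, r(5.5) = -65, r(6.5) = -90, r(7.5) = -119, r(8.5) = -152, r(9.5) = -189.
Sum = Δu · [r(4.5) + r(5.5) + r(6.5) + ...].
Sum = -659.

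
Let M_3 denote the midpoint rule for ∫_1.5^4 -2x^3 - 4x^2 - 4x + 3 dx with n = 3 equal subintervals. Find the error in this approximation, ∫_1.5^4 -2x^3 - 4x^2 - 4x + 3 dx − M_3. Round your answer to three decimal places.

Exact integral: ∫_1.5^4 f(x) dx ≈ -226.30208.
M_3 ≈ -223.33623.
Error ≈ -226.30208 − (-223.33623) ≈ -2.966.

-2.966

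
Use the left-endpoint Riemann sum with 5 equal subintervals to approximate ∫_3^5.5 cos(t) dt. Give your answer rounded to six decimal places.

Δt = (5.5 − 3)/5 = 0.5.
Left endpoints: 3, 3.5, 4, 4.5, 5.
f(3) ≈ -0.989992, f(3.5) ≈ -0.936457, f(4) ≈ -0.653644, f(4.5) ≈ -0.210796, f(5) ≈ 0.283662.
Sum = Δt · [f(3) + f(3.5) + f(4) + f(4.5) + f(5)].
Sum ≈ -1.253613.

-1.253613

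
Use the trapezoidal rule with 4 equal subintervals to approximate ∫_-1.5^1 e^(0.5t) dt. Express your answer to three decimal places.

2.372

Δt = (1 − (-1.5))/4 = 0.625.
f(-1.5) ≈ 0.472, f(-0.875) ≈ 0.646, f(-0.25) ≈ 0.882, f(0.375) ≈ 1.206, f(1) ≈ 1.649.
T_4 = (Δt/2)·[f(t_0) + 2f(t_1) + 2f(t_2) + 2f(t_3) + f(t_4)].
Sum ≈ 2.372.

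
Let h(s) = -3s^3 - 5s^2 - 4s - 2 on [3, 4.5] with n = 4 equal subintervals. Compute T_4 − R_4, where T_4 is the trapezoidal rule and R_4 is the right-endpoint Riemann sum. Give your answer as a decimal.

T_4 ≈ -380.534180.
R_4 ≈ -428.276367.
T_4 − R_4 = 47.7421875.

47.7421875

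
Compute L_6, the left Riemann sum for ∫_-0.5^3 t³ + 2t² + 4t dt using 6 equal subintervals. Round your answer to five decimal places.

Δt = (3 − (-0.5))/6 = 7/12.
Left endpoints: -0.5, 1/12, 2/3, 1.25, 11/6, 29/12.
f(-0.5) = -1.625, f(1/12) = 601/1728, f(2/3) = 104/27, f(1.25) = 10.078125, f(11/6) = 4367/216, f(29/12) = 61277/1728.
Sum = Δt · [f(-0.5) + f(1/12) + f(2/3) + ...].
Sum ≈ 39.86010.

39.86010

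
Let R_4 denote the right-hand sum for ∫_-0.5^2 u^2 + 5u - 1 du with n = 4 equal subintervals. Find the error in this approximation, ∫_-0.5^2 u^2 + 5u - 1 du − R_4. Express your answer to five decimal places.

Exact integral: ∫_-0.5^2 f(u) du ≈ 9.5833333.
R_4 = 14.82421875.
Error ≈ 9.5833333 − 14.82421875 ≈ -5.24089.

-5.24089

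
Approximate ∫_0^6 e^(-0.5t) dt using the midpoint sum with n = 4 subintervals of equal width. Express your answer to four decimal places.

1.8566

Δt = (6 − 0)/4 = 1.5.
Midpoints: 0.75, 2.25, 3.75, 5.25.
f(0.75) ≈ 0.6873, f(2.25) ≈ 0.3247, f(3.75) ≈ 0.1534, f(5.25) ≈ 0.0724.
Sum = Δt · [f(0.75) + f(2.25) + f(3.75) + f(5.25)].
Sum ≈ 1.8566.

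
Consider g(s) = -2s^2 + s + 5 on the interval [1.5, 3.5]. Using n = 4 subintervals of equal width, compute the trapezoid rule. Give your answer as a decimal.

-11.5

Δs = (3.5 − 1.5)/4 = 0.5.
g(1.5) = 2, g(2) = -1, g(2.5) = -5, g(3) = -10, g(3.5) = -16.
T_4 = (Δs/2)·[g(s_0) + 2g(s_1) + 2g(s_2) + 2g(s_3) + g(s_4)].
Sum = -11.5.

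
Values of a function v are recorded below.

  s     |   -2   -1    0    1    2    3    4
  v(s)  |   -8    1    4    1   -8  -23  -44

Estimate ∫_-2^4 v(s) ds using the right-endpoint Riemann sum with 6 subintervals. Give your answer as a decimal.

Δs = 1.
Sum = 1·[1 + 4 + 1 + (-8) + (-23) + (-44)] = -69.

-69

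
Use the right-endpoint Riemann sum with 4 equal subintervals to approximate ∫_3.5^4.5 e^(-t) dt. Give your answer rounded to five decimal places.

0.01680

Δt = (4.5 − 3.5)/4 = 0.25.
Right endpoints: 3.75, 4, 4.25, 4.5.
f(3.75) ≈ 0.02352, f(4) ≈ 0.01832, f(4.25) ≈ 0.01426, f(4.5) ≈ 0.01111.
Sum = Δt · [f(3.75) + f(4) + f(4.25) + f(4.5)].
Sum ≈ 0.01680.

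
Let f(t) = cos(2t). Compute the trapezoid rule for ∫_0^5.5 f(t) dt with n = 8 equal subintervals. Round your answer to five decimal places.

-0.41862

Δt = (5.5 − 0)/8 = 0.6875.
f(0) ≈ 1.00000, f(0.6875) ≈ 0.19455, f(1.375) ≈ -0.92430, f(2.0625) ≈ -0.55419, f(2.75) ≈ 0.70867, f(3.4375) ≈ 0.82993, f(4.125) ≈ -0.38575, f(4.8125) ≈ -0.98002, f(5.5) ≈ 0.00443.
T_8 = (Δt/2)·[f(t_0) + 2f(t_1) + ... + 2f(t_{7}) + f(t_8)].
Sum ≈ -0.41862.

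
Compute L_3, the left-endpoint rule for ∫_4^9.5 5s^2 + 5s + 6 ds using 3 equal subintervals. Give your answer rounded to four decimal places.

Δs = (9.5 − 4)/3 = 11/6.
Left endpoints: 4, 35/6, 23/3.
f(4) = 106, f(35/6) = 7391/36, f(23/3) = 3044/9.
Sum = Δs · [f(4) + f(35/6) + f(23/3)].
Sum ≈ 1190.8009.

1190.8009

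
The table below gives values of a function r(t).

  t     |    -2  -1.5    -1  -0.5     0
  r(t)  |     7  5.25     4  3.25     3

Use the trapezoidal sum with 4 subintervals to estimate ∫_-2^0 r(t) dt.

8.75

Δt = 0.5.
T_4 = (0.5/2)·[7 + 2·5.25 + 2·4 + 2·3.25 + 3] = 8.75.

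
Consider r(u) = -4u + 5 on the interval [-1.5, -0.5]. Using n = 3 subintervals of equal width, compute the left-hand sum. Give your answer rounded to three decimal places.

Δu = (-0.5 − (-1.5))/3 = 1/3.
Left endpoints: -1.5, -7/6, -5/6.
r(-1.5) = 11, r(-7/6) = 29/3, r(-5/6) = 25/3.
Sum = Δu · [r(-1.5) + r(-7/6) + r(-5/6)].
Sum ≈ 9.667.

9.667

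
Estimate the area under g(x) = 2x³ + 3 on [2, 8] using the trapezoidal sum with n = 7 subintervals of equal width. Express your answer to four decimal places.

Δx = (8 − 2)/7 = 6/7.
g(2) = 19, g(20/7) = 17029/343, g(26/7) = 36181/343, g(32/7) = 66565/343, g(38/7) = 110773/343, g(44/7) = 171397/343, g(50/7) = 251029/343, g(8) = 1027.
T_7 = (Δx/2)·[g(x_0) + 2g(x_1) + ... + 2g(x_{6}) + g(x_7)].
Sum ≈ 2080.0408.

2080.0408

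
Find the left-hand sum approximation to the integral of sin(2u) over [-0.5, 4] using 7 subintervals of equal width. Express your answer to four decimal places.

Δu = (4 − (-0.5))/7 = 9/14.
Left endpoints: -0.5, 1/7, 11/14, 10/7, 29/14, 19/7, 47/14.
f(-0.5) ≈ -0.8415, f(1/7) ≈ 0.2818, f(11/14) ≈ 1.0000, f(10/7) ≈ 0.2806, f(29/14) ≈ -0.8422, f(19/7) ≈ -0.7543, f(47/14) ≈ 0.4179.
Sum = Δu · [f(-0.5) + f(1/7) + f(11/14) + ...].
Sum ≈ -0.2942.

-0.2942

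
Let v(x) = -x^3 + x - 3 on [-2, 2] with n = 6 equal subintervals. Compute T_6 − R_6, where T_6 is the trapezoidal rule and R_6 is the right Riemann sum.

T_6 = -12.
R_6 = -16.
T_6 − R_6 = 4.

4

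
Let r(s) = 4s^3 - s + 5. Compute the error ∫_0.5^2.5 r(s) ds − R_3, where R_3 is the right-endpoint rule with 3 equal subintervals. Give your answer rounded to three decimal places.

Exact integral: ∫_0.5^2.5 r(s) ds = 46.
R_3 ≈ 68.66667.
Error ≈ 46 − 68.66667 ≈ -22.667.

-22.667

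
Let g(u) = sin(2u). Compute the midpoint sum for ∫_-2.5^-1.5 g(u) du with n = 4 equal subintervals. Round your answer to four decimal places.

0.6435

Δu = (-1.5 − (-2.5))/4 = 0.25.
Midpoints: -2.375, -2.125, -1.875, -1.625.
g(-2.375) ≈ 0.9993, g(-2.125) ≈ 0.8950, g(-1.875) ≈ 0.5716, g(-1.625) ≈ 0.1082.
Sum = Δu · [g(-2.375) + g(-2.125) + g(-1.875) + g(-1.625)].
Sum ≈ 0.6435.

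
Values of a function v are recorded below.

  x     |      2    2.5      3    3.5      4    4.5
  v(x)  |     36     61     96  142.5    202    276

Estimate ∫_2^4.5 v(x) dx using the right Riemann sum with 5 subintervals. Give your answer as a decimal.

Δx = 0.5.
Sum = 0.5·[61 + 96 + 142.5 + 202 + 276] = 388.75.

388.75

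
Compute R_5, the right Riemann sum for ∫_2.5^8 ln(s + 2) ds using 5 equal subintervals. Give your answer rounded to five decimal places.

11.18440

Δs = (8 − 2.5)/5 = 1.1.
Right endpoints: 3.6, 4.7, 5.8, 6.9, 8.
f(3.6) ≈ 1.72277, f(4.7) ≈ 1.90211, f(5.8) ≈ 2.05412, f(6.9) ≈ 2.18605, f(8) ≈ 2.30259.
Sum = Δs · [f(3.6) + f(4.7) + f(5.8) + f(6.9) + f(8)].
Sum ≈ 11.18440.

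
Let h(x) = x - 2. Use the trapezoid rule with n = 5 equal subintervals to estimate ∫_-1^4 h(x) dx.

Δx = (4 − (-1))/5 = 1.
h(-1) = -3, h(0) = -2, h(1) = -1, h(2) = 0, h(3) = 1, h(4) = 2.
T_5 = (Δx/2)·[h(x_0) + 2h(x_1) + ... + 2h(x_{4}) + h(x_5)].
Sum = -2.5.

-2.5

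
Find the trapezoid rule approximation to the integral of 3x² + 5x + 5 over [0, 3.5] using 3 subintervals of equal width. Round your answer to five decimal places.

Δx = (3.5 − 0)/3 = 7/6.
f(0) = 5, f(7/6) = 179/12, f(7/3) = 33, f(3.5) = 59.25.
T_3 = (Δx/2)·[f(x_0) + 2f(x_1) + 2f(x_2) + f(x_3)].
Sum ≈ 93.38194.

93.38194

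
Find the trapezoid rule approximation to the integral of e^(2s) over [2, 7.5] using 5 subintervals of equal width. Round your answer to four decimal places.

Δs = (7.5 − 2)/5 = 1.1.
f(2) ≈ 54.5982, f(3.1) ≈ 492.7490, f(4.2) ≈ 4447.0667, f(5.3) ≈ 40134.8374, f(6.4) ≈ 362217.4496, f(7.5) ≈ 3269017.3725.
T_5 = (Δs/2)·[f(s_0) + 2f(s_1) + ... + 2f(s_{4}) + f(s_5)].
Sum ≈ 2246010.8970.

2246010.8970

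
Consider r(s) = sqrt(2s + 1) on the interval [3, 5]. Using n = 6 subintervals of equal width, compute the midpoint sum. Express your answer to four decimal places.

5.9879

Δs = (5 − 3)/6 = 1/3.
Midpoints: 19/6, 3.5, 23/6, 25/6, 4.5, 29/6.
r(19/6) ≈ 2.7080, r(3.5) ≈ 2.8284, r(23/6) ≈ 2.9439, r(25/6) ≈ 3.0551, r(4.5) ≈ 3.1623, r(29/6) ≈ 3.2660.
Sum = Δs · [r(19/6) + r(3.5) + r(23/6) + ...].
Sum ≈ 5.9879.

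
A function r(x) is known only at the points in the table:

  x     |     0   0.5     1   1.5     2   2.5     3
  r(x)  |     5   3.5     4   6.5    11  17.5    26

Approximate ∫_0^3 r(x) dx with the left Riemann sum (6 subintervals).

Δx = 0.5.
Sum = 0.5·[5 + 3.5 + 4 + 6.5 + 11 + 17.5] = 23.75.

23.75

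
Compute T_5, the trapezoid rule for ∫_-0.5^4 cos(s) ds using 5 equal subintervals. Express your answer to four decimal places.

-0.2584

Δs = (4 − (-0.5))/5 = 0.9.
f(-0.5) ≈ 0.8776, f(0.4) ≈ 0.9211, f(1.3) ≈ 0.2675, f(2.2) ≈ -0.5885, f(3.1) ≈ -0.9991, f(4) ≈ -0.6536.
T_5 = (Δs/2)·[f(s_0) + 2f(s_1) + ... + 2f(s_{4}) + f(s_5)].
Sum ≈ -0.2584.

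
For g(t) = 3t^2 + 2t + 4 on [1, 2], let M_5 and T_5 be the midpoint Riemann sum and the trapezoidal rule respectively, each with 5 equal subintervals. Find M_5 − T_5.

-0.03

M_5 = 13.99.
T_5 = 14.02.
M_5 − T_5 = -0.03.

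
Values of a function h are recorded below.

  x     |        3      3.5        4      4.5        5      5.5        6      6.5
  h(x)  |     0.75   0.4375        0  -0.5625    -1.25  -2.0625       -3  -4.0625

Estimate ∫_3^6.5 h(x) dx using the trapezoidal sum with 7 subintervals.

-4.046875

Δx = 0.5.
T_7 = (0.5/2)·[0.75 + 2·0.4375 + 2·0 + 2·(-0.5625) + 2·(-1.25) + 2·(-2.0625) + 2·(-3) + (-4.0625)] = -4.046875.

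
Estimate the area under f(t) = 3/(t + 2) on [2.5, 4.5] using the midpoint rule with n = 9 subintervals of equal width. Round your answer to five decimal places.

1.10302

Δt = (4.5 − 2.5)/9 = 2/9.
Midpoints: 47/18, 17/6, 55/18, 59/18, 3.5, 67/18, 71/18, 25/6, 79/18.
f(47/18) = 54/83, f(17/6) = 18/29, f(55/18) = 54/91, f(59/18) = 54/95, f(3.5) = 6/11, f(67/18) = 54/103, f(71/18) = 54/107, f(25/6) = 18/37, f(79/18) = 54/115.
Sum = Δt · [f(47/18) + f(17/6) + f(55/18) + ...].
Sum ≈ 1.10302.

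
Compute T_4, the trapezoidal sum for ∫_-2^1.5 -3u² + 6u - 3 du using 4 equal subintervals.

-28.46484375

Δu = (1.5 − (-2))/4 = 0.875.
f(-2) = -27, f(-1.125) = -13.546875, f(-0.25) = -4.6875, f(0.625) = -0.421875, f(1.5) = -0.75.
T_4 = (Δu/2)·[f(u_0) + 2f(u_1) + 2f(u_2) + 2f(u_3) + f(u_4)].
Sum = -28.46484375.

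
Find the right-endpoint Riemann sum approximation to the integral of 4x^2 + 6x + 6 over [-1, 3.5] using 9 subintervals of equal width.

138

Δx = (3.5 − (-1))/9 = 0.5.
Right endpoints: -0.5, 0, 0.5, 1, 1.5, 2, 2.5, 3, 3.5.
f(-0.5) = 4, f(0) = 6, f(0.5) = 10, f(1) = 16, f(1.5) = 24, f(2) = 34, f(2.5) = 46, f(3) = 60, f(3.5) = 76.
Sum = Δx · [f(-0.5) + f(0) + f(0.5) + ...].
Sum = 138.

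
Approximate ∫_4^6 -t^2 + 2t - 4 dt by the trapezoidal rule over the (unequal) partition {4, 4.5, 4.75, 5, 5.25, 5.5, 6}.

-38.71875

Subinterval widths: 0.5, 0.25, 0.25, 0.25, 0.25, 0.5.
f(4) = -12, f(4.5) = -15.25, f(4.75) = -17.0625, f(5) = -19, f(5.25) = -21.0625, f(5.5) = -23.25, f(6) = -28.
On each subinterval the trapezoid contributes (Δt_i/2)·[f(t_{i-1}) + f(t_i)].
Sum = -38.71875.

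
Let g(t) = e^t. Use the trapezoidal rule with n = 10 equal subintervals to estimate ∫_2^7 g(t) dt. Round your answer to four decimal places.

Δt = (7 − 2)/10 = 0.5.
g(2) ≈ 7.3891, g(2.5) ≈ 12.1825, g(3) ≈ 20.0855, g(3.5) ≈ 33.1155, g(4) ≈ 54.5982, g(4.5) ≈ 90.0171, g(5) ≈ 148.4132, g(5.5) ≈ 244.6919, g(6) ≈ 403.4288, g(6.5) ≈ 665.1416, g(7) ≈ 1096.6332.
T_10 = (Δt/2)·[g(t_0) + 2g(t_1) + ... + 2g(t_{9}) + g(t_10)].
Sum ≈ 1111.8427.

1111.8427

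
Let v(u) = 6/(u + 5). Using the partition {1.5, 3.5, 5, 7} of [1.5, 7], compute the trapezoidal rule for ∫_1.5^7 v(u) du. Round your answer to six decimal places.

3.708371

Subinterval widths: 2, 1.5, 2.
v(1.5) = 12/13, v(3.5) = 12/17, v(5) = 0.6, v(7) = 0.5.
On each subinterval the trapezoid contributes (Δu_i/2)·[v(u_{i-1}) + v(u_i)].
Sum ≈ 3.708371.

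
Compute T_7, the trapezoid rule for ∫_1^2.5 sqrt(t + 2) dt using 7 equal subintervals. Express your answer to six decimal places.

2.899657

Δt = (2.5 − 1)/7 = 3/14.
f(1) ≈ 1.732051, f(17/14) ≈ 1.792843, f(10/7) ≈ 1.851640, f(23/14) ≈ 1.908627, f(13/7) ≈ 1.963961, f(29/14) ≈ 2.017778, f(16/7) ≈ 2.070197, f(2.5) ≈ 2.121320.
T_7 = (Δt/2)·[f(t_0) + 2f(t_1) + ... + 2f(t_{6}) + f(t_7)].
Sum ≈ 2.899657.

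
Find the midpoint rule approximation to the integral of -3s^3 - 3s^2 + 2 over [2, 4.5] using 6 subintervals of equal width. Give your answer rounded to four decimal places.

Δs = (4.5 − 2)/6 = 5/12.
Midpoints: 53/24, 2.625, 73/24, 83/24, 3.875, 103/24.
f(53/24) = -207077/4608, f(2.625) = -37343/512, f(73/24) = -507697/4608, f(83/24) = -727907/4608, f(3.875) = -111413/512, f(103/24) = -1338127/4608.
Sum = Δs · [f(53/24) + f(2.625) + f(73/24) + ...].
Sum ≈ -372.5054.

-372.5054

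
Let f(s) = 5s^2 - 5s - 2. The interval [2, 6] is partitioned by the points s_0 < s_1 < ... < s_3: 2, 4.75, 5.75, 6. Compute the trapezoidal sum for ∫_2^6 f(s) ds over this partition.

276.84375

Subinterval widths: 2.75, 1, 0.25.
f(2) = 8, f(4.75) = 87.0625, f(5.75) = 134.5625, f(6) = 148.
On each subinterval the trapezoid contributes (Δs_i/2)·[f(s_{i-1}) + f(s_i)].
Sum = 276.84375.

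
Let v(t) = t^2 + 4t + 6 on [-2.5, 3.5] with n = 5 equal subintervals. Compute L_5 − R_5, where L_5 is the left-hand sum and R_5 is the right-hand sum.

L_5 = 50.94.
R_5 = 86.94.
L_5 − R_5 = -36.

-36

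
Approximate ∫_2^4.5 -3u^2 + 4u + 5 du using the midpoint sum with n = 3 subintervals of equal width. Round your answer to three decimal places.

-37.691

Δu = (4.5 − 2)/3 = 5/6.
Midpoints: 29/12, 3.25, 49/12.
f(29/12) = -137/48, f(3.25) = -13.6875, f(49/12) = -28.6875.
Sum = Δu · [f(29/12) + f(3.25) + f(49/12)].
Sum ≈ -37.691.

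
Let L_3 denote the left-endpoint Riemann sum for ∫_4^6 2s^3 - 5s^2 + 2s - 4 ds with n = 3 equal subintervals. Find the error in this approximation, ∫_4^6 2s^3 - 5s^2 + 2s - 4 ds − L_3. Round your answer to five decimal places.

Exact integral: ∫_4^6 f(s) ds ≈ 278.6666667.
L_3 ≈ 213.0370370.
Error ≈ 278.6666667 − 213.0370370 ≈ 65.62963.

65.62963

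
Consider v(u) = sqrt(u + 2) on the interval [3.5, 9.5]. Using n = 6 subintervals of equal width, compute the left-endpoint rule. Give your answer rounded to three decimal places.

16.871

Δu = (9.5 − 3.5)/6 = 1.
Left endpoints: 3.5, 4.5, 5.5, 6.5, 7.5, 8.5.
v(3.5) ≈ 2.345, v(4.5) ≈ 2.550, v(5.5) ≈ 2.739, v(6.5) ≈ 2.915, v(7.5) ≈ 3.082, v(8.5) ≈ 3.240.
Sum = Δu · [v(3.5) + v(4.5) + v(5.5) + ...].
Sum ≈ 16.871.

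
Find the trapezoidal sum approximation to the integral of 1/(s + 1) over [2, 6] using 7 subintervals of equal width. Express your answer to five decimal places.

Δs = (6 − 2)/7 = 4/7.
f(2) = 1/3, f(18/7) = 0.28, f(22/7) = 7/29, f(26/7) = 7/33, f(30/7) = 7/37, f(34/7) = 7/41, f(38/7) = 7/45, f(6) = 1/7.
T_7 = (Δs/2)·[f(s_0) + 2f(s_1) + ... + 2f(s_{6}) + f(s_7)].
Sum ≈ 0.84976.

0.84976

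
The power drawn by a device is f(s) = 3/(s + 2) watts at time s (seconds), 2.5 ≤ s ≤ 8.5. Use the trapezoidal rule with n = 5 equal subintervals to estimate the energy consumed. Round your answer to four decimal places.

2.5563

Δs = (8.5 − 2.5)/5 = 1.2.
f(2.5) = 2/3, f(3.7) = 10/19, f(4.9) = 10/23, f(6.1) = 10/27, f(7.3) = 10/31, f(8.5) = 2/7.
T_5 = (Δs/2)·[f(s_0) + 2f(s_1) + ... + 2f(s_{4}) + f(s_5)].
Sum ≈ 2.5563.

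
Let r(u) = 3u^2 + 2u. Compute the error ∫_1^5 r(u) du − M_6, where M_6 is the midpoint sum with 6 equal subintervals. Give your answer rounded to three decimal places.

Exact integral: ∫_1^5 r(u) du = 148.
M_6 ≈ 147.55556.
Error ≈ 148 − 147.55556 ≈ 0.444.

0.444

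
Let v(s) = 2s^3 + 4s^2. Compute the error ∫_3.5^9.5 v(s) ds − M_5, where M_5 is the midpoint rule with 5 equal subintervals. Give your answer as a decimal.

Exact integral: ∫_3.5^9.5 v(s) ds = 5083.5.
M_5 = 5052.54.
Error = 5083.5 − 5052.54 = 30.96.

30.96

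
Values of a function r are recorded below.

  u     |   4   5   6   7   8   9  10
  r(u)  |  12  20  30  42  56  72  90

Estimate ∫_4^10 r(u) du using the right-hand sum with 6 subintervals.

Δu = 1.
Sum = 1·[20 + 30 + 42 + 56 + 72 + 90] = 310.

310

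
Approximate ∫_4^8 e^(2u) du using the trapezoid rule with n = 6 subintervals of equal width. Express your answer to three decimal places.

5080867.948

Δu = (8 − 4)/6 = 2/3.
f(4) ≈ 2980.958, f(14/3) ≈ 11308.765, f(16/3) ≈ 42901.697, f(6) ≈ 162754.791, f(20/3) ≈ 617437.627, f(22/3) ≈ 2342353.302, f(8) ≈ 8886110.521.
T_6 = (Δu/2)·[f(u_0) + 2f(u_1) + ... + 2f(u_{5}) + f(u_6)].
Sum ≈ 5080867.948.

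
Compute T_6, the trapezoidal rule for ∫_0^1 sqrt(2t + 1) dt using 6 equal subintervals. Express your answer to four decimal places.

1.3977

Δt = (1 − 0)/6 = 1/6.
f(0) ≈ 1.0000, f(1/6) ≈ 1.1547, f(1/3) ≈ 1.2910, f(0.5) ≈ 1.4142, f(2/3) ≈ 1.5275, f(5/6) ≈ 1.6330, f(1) ≈ 1.7321.
T_6 = (Δt/2)·[f(t_0) + 2f(t_1) + ... + 2f(t_{5}) + f(t_6)].
Sum ≈ 1.3977.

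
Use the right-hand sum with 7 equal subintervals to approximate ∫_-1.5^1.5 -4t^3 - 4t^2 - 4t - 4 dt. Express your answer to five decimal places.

Δt = (1.5 − (-1.5))/7 = 3/7.
Right endpoints: -15/14, -9/14, -3/14, 3/14, 9/14, 15/14, 1.5.
f(-15/14) = 421/686, f(-9/14) = -1385/686, f(-3/14) = -2255/686, f(3/14) = -3485/686, f(9/14) = -6371/686, f(15/14) = -12209/686, f(1.5) = -32.5.
Sum = Δt · [f(-15/14) + f(-9/14) + f(-3/14) + ...].
Sum ≈ -29.72449.

-29.72449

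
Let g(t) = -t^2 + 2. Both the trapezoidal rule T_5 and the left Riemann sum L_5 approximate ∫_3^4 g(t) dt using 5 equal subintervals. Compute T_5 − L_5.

-0.7

T_5 = -10.34.
L_5 = -9.64.
T_5 − L_5 = -0.7.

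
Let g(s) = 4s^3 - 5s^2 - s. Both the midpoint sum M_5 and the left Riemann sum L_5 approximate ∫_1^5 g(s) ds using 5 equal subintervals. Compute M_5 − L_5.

M_5 = 398.72.
L_5 = 269.76.
M_5 − L_5 = 128.96.

128.96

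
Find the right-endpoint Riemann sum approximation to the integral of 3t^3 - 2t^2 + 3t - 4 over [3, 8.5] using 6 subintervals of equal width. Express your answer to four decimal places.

4330.9556

Δt = (8.5 − 3)/6 = 11/12.
Right endpoints: 47/12, 29/6, 5.75, 20/3, 91/12, 8.5.
f(47/12) = 30205/192, f(29/6) = 21781/72, f(5.75) = 517.453125, f(20/3) = 816, f(91/12) = 698123/576, f(8.5) = 1719.375.
Sum = Δt · [f(47/12) + f(29/6) + f(5.75) + ...].
Sum ≈ 4330.9556.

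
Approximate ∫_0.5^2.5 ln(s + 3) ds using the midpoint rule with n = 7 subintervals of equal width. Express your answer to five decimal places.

2.99180

Δs = (2.5 − 0.5)/7 = 2/7.
Midpoints: 9/14, 13/14, 17/14, 1.5, 25/14, 29/14, 33/14.
f(9/14) ≈ 1.29277, f(13/14) ≈ 1.36828, f(17/14) ≈ 1.43848, f(1.5) ≈ 1.50408, f(25/14) ≈ 1.56564, f(29/14) ≈ 1.62362, f(33/14) ≈ 1.67843.
Sum = Δs · [f(9/14) + f(13/14) + f(17/14) + ...].
Sum ≈ 2.99180.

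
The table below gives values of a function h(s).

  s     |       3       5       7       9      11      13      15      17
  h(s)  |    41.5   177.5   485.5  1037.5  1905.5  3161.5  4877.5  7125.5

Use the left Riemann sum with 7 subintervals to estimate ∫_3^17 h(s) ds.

23373

Δs = 2.
Sum = 2·[41.5 + 177.5 + 485.5 + 1037.5 + 1905.5 + 3161.5 + 4877.5] = 23373.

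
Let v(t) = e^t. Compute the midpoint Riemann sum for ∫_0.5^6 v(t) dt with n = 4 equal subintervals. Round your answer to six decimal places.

371.791782

Δt = (6 − 0.5)/4 = 1.375.
Midpoints: 1.1875, 2.5625, 3.9375, 5.3125.
v(1.1875) ≈ 3.278874, v(2.5625) ≈ 12.968197, v(3.9375) ≈ 51.290215, v(5.3125) ≈ 202.856737.
Sum = Δt · [v(1.1875) + v(2.5625) + v(3.9375) + v(5.3125)].
Sum ≈ 371.791782.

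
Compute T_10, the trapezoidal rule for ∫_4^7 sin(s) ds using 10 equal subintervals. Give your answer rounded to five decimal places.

Δs = (7 − 4)/10 = 0.3.
f(4) ≈ -0.75680, f(4.3) ≈ -0.91617, f(4.6) ≈ -0.99369, f(4.9) ≈ -0.98245, f(5.2) ≈ -0.88345, f(5.5) ≈ -0.70554, f(5.8) ≈ -0.46460, f(6.1) ≈ -0.18216, f(6.4) ≈ 0.11655, f(6.7) ≈ 0.40485, f(7) ≈ 0.65699.
T_10 = (Δs/2)·[f(s_0) + 2f(s_1) + ... + 2f(s_{9}) + f(s_10)].
Sum ≈ -1.39697.

-1.39697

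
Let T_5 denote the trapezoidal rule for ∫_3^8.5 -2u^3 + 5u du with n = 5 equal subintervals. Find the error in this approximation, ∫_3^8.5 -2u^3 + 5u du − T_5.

38.26625

Exact integral: ∫_3^8.5 f(u) du = -2411.40625.
T_5 = -2449.6725.
Error = -2411.40625 − (-2449.6725) = 38.26625.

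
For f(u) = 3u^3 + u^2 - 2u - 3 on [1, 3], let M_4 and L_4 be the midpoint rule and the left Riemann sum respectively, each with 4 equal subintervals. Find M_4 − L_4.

18.125

M_4 = 53.875.
L_4 = 35.75.
M_4 − L_4 = 18.125.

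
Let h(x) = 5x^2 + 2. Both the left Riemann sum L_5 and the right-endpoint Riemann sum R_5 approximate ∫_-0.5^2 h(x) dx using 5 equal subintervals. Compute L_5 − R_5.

-9.375

L_5 = 14.375.
R_5 = 23.75.
L_5 − R_5 = -9.375.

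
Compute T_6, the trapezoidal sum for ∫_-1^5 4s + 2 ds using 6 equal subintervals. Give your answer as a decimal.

Δs = (5 − (-1))/6 = 1.
f(-1) = -2, f(0) = 2, f(1) = 6, f(2) = 10, f(3) = 14, f(4) = 18, f(5) = 22.
T_6 = (Δs/2)·[f(s_0) + 2f(s_1) + ... + 2f(s_{5}) + f(s_6)].
Sum = 60.

60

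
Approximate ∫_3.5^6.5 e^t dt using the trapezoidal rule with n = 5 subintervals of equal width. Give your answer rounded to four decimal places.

Δt = (6.5 − 3.5)/5 = 0.6.
f(3.5) ≈ 33.1155, f(4.1) ≈ 60.3403, f(4.7) ≈ 109.9472, f(5.3) ≈ 200.3368, f(5.9) ≈ 365.0375, f(6.5) ≈ 665.1416.
T_5 = (Δt/2)·[f(t_0) + 2f(t_1) + ... + 2f(t_{4}) + f(t_5)].
Sum ≈ 650.8742.

650.8742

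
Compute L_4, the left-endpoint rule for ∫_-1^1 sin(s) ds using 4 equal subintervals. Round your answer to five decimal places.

Δs = (1 − (-1))/4 = 0.5.
Left endpoints: -1, -0.5, 0, 0.5.
f(-1) ≈ -0.84147, f(-0.5) ≈ -0.47943, f(0) ≈ 0.00000, f(0.5) ≈ 0.47943.
Sum = Δs · [f(-1) + f(-0.5) + f(0) + f(0.5)].
Sum ≈ -0.42074.

-0.42074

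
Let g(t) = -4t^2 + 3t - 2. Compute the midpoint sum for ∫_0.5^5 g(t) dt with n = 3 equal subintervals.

Δt = (5 − 0.5)/3 = 1.5.
Midpoints: 1.25, 2.75, 4.25.
g(1.25) = -4.5, g(2.75) = -24, g(4.25) = -61.5.
Sum = Δt · [g(1.25) + g(2.75) + g(4.25)].
Sum = -135.

-135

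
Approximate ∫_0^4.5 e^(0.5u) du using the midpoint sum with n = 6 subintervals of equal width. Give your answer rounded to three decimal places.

Δu = (4.5 − 0)/6 = 0.75.
Midpoints: 0.375, 1.125, 1.875, 2.625, 3.375, 4.125.
f(0.375) ≈ 1.206, f(1.125) ≈ 1.755, f(1.875) ≈ 2.554, f(2.625) ≈ 3.715, f(3.375) ≈ 5.406, f(4.125) ≈ 7.866.
Sum = Δu · [f(0.375) + f(1.125) + f(1.875) + ...].
Sum ≈ 16.876.

16.876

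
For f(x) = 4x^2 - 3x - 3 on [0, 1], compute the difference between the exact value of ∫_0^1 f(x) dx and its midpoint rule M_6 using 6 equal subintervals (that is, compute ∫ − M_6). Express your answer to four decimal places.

0.0093

Exact integral: ∫_0^1 f(x) dx ≈ -3.166667.
M_6 ≈ -3.175926.
Error ≈ -3.166667 − (-3.175926) ≈ 0.0093.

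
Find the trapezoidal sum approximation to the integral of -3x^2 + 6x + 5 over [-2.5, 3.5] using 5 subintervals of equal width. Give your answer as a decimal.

-14.82

Δx = (3.5 − (-2.5))/5 = 1.2.
f(-2.5) = -28.75, f(-1.3) = -7.87, f(-0.1) = 4.37, f(1.1) = 7.97, f(2.3) = 2.93, f(3.5) = -10.75.
T_5 = (Δx/2)·[f(x_0) + 2f(x_1) + ... + 2f(x_{4}) + f(x_5)].
Sum = -14.82.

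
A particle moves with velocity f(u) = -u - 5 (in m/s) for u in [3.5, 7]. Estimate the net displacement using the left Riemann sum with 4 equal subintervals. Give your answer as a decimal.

Δu = (7 − 3.5)/4 = 0.875.
Left endpoints: 3.5, 4.375, 5.25, 6.125.
f(3.5) = -8.5, f(4.375) = -9.375, f(5.25) = -10.25, f(6.125) = -11.125.
Sum = Δu · [f(3.5) + f(4.375) + f(5.25) + f(6.125)].
Sum = -34.34375.

-34.34375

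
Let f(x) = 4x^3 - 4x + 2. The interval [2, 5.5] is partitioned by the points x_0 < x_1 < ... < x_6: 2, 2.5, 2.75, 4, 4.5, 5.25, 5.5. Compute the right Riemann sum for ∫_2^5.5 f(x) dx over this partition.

1103.78125

Subinterval widths: 0.5, 0.25, 1.25, 0.5, 0.75, 0.25.
Right endpoints: 2.5, 2.75, 4, 4.5, 5.25, 5.5.
f(2.5) = 54.5, f(2.75) = 74.1875, f(4) = 242, f(4.5) = 348.5, f(5.25) = 559.8125, f(5.5) = 645.5.
Sum = Σ Δx_i · f(x_i).
Sum = 1103.78125.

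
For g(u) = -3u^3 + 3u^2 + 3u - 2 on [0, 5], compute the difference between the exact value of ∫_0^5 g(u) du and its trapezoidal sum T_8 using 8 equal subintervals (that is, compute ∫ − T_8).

Exact integral: ∫_0^5 g(u) du = -316.25.
T_8 = -322.59765625.
Error = -316.25 − (-322.59765625) = 6.34765625.

6.34765625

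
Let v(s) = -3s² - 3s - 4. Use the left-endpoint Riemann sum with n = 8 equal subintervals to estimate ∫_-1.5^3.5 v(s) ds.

Δs = (3.5 − (-1.5))/8 = 0.625.
Left endpoints: -1.5, -0.875, -0.25, 0.375, 1, 1.625, 2.25, 2.875.
v(-1.5) = -6.25, v(-0.875) = -3.671875, v(-0.25) = -3.4375, v(0.375) = -5.546875, v(1) = -10, v(1.625) = -16.796875, v(2.25) = -25.9375, v(2.875) = -37.421875.
Sum = Δs · [v(-1.5) + v(-0.875) + v(-0.25) + ...].
Sum = -68.1640625.

-68.1640625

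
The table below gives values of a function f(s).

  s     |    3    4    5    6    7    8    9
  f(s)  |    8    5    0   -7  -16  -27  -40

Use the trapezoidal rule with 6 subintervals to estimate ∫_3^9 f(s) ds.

Δs = 1.
T_6 = (1/2)·[8 + 2·5 + 2·0 + 2·(-7) + 2·(-16) + 2·(-27) + (-40)] = -61.

-61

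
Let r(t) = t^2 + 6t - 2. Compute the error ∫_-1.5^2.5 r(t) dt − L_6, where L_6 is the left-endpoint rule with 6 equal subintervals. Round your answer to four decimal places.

Exact integral: ∫_-1.5^2.5 r(t) dt ≈ 10.333333.
L_6 ≈ 1.296296.
Error ≈ 10.333333 − 1.296296 ≈ 9.0370.

9.0370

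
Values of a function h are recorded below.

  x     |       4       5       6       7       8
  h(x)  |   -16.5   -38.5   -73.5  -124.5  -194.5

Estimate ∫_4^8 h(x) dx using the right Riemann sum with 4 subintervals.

-431

Δx = 1.
Sum = 1·[(-38.5) + (-73.5) + (-124.5) + (-194.5)] = -431.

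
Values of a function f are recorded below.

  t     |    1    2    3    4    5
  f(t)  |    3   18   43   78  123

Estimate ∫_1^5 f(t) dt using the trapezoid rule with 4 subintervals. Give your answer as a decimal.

202

Δt = 1.
T_4 = (1/2)·[3 + 2·18 + 2·43 + 2·78 + 123] = 202.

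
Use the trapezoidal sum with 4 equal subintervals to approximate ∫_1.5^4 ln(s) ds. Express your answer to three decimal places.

2.424

Δs = (4 − 1.5)/4 = 0.625.
f(1.5) ≈ 0.405, f(2.125) ≈ 0.754, f(2.75) ≈ 1.012, f(3.375) ≈ 1.216, f(4) ≈ 1.386.
T_4 = (Δs/2)·[f(s_0) + 2f(s_1) + 2f(s_2) + 2f(s_3) + f(s_4)].
Sum ≈ 2.424.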